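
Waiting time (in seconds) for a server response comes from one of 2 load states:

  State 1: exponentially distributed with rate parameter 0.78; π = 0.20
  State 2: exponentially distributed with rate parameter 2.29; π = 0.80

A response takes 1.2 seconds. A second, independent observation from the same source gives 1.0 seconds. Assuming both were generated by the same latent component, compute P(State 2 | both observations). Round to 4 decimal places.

0.5544

The responsibility of component k is π_k f_k(x) divided by Σ_j π_j f_j(x).
Since both observations come from the same component, the likelihood for component k is f_k(x₁)·f_k(x₂).
  f_1 = [0.305911] × [0.357557] = 0.10938
  f_2 = [0.146688] × [0.2319] = 0.0340169
Weight by the priors:
  π_1·f_1 = 0.20 × 0.10938 = 0.0218761
  π_2·f_2 = 0.80 × 0.0340169 = 0.0272136
Sum: 0.0218761 + 0.0272136 = 0.0490897
Responsibility of State 2: 0.0272136 / 0.0490897 ≈ 0.5544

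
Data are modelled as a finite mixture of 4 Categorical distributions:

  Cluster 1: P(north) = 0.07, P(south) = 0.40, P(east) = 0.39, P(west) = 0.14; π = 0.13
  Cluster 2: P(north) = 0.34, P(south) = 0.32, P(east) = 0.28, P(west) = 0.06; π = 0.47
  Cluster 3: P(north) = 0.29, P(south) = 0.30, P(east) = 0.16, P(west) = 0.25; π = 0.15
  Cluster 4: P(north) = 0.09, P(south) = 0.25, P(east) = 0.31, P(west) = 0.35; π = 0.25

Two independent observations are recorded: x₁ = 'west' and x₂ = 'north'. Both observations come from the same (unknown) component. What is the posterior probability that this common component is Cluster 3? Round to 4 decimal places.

0.3672

The responsibility of component k is π_k f_k(x) divided by Σ_j π_j f_j(x).
Since both observations come from the same component, the likelihood for component k is f_k(x₁)·f_k(x₂).
  f_1 = [0.14] × [0.07] = 0.0098
  f_2 = [0.06] × [0.34] = 0.0204
  f_3 = [0.25] × [0.29] = 0.0725
  f_4 = [0.35] × [0.09] = 0.0315
Multiply by the mixture weights:
  π_1·f_1 = 0.13 × 0.0098 = 0.001274
  π_2·f_2 = 0.47 × 0.0204 = 0.009588
  π_3·f_3 = 0.15 × 0.0725 = 0.010875
  π_4·f_4 = 0.25 × 0.0315 = 0.007875
Evidence: 0.001274 + 0.009588 + 0.010875 + 0.007875 = 0.029612
P(Cluster 3 | x) = 0.010875 / 0.029612 ≈ 0.3672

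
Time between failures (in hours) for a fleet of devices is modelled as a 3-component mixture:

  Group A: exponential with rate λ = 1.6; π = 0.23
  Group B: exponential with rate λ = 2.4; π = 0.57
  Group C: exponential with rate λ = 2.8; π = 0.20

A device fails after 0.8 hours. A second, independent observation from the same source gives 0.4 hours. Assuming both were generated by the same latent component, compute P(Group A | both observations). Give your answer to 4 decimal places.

0.2655

P(component k | x) = π_k·f_k(x) / marginal(x), where marginal(x) = Σ_j π_j·f_j(x).
Since both observations come from the same component, the likelihood for component k is f_k(x₁)·f_k(x₂).
  p_A = [0.44486] × [0.843668] = 0.375314
  p_B = [0.351857] × [0.918943] = 0.323336
  p_C = [0.298084] × [0.913583] = 0.272324
Weight by the priors:
  π_A·p_A = 0.23 × 0.375314 = 0.0863222
  π_B·p_B = 0.57 × 0.323336 = 0.184302
  π_C·p_C = 0.20 × 0.272324 = 0.0544649
Denominator: 0.0863222 + 0.184302 + 0.0544649 = 0.325089
Responsibility of Group A: 0.0863222 / 0.325089 ≈ 0.2655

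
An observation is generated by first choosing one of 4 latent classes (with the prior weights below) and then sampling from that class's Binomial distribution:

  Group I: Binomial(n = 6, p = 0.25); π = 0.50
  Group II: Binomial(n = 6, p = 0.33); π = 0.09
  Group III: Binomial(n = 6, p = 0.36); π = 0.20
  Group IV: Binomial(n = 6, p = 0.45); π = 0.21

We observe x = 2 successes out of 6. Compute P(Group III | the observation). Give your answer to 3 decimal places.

Posterior ∝ prior × likelihood, so P(k | x) ∝ π_k f_k(x); normalise over all components.
Component likelihoods at x = 2 successes out of 6:
  p_I = 0.296631
  p_II = 0.329169
  p_III = 0.326149
  p_IV = 0.27795
Prior × likelihood for each component:
  π_I·p_I = 0.50 × 0.296631 = 0.148315
  π_II·p_II = 0.09 × 0.329169 = 0.0296252
  π_III·p_III = 0.20 × 0.326149 = 0.0652298
  π_IV·p_IV = 0.21 × 0.27795 = 0.0583695
Normaliser: 0.148315 + 0.0296252 + 0.0652298 + 0.0583695 = 0.30154
P(Group III | 2 successes out of 6) ≈ 0.216

0.216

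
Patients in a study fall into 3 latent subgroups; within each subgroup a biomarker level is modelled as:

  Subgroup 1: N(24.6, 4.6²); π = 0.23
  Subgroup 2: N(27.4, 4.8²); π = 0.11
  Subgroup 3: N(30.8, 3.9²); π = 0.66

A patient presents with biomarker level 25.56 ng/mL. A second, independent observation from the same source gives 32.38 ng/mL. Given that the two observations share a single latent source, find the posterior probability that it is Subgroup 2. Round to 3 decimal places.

0.121

P(component k | x) = π_k·f_k(x) / marginal(x), where marginal(x) = Σ_j π_j·f_j(x).
Since both observations come from the same component, the likelihood for component k is f_k(x₁)·f_k(x₂).
  f_1 = [0.0848584] × [0.0207491] = 0.00176074
  f_2 = [0.0772254] × [0.048521] = 0.00374706
  f_3 = [0.0414805] × [0.0942335] = 0.00390885
Multiply by the mixture weights:
  π_1·f_1 = 0.23 × 0.00176074 = 0.00040497
  π_2·f_2 = 0.11 × 0.00374706 = 0.000412176
  π_3·f_3 = 0.66 × 0.00390885 = 0.00257984
Normaliser: 0.00040497 + 0.000412176 + 0.00257984 = 0.00339699
So the posterior for Subgroup 2 is 0.000412176 / 0.00339699 ≈ 0.121.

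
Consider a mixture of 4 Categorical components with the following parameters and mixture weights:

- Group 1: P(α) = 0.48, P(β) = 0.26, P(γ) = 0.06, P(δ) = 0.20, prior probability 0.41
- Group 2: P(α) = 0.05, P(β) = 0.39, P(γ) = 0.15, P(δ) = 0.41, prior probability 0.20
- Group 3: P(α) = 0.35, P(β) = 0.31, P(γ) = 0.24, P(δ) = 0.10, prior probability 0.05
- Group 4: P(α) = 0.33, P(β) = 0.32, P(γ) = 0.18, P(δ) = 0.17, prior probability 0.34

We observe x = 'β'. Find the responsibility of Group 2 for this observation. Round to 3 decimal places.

Posterior ∝ prior × likelihood, so P(k | x) ∝ P(Z=k) f_k(x); normalise over all components.
Component likelihoods at x = 'β':
  L_1 = 0.26
  L_2 = 0.39
  L_3 = 0.31
  L_4 = 0.32
Prior × likelihood for each component:
  P(Z=1)·L_1 = 0.41 × 0.26 = 0.1066
  P(Z=2)·L_2 = 0.20 × 0.39 = 0.078
  P(Z=3)·L_3 = 0.05 × 0.31 = 0.0155
  P(Z=4)·L_4 = 0.34 × 0.32 = 0.1088
Marginal: 0.1066 + 0.078 + 0.0155 + 0.1088 = 0.3089
P(Group 2 | 'β') ≈ 0.253

0.253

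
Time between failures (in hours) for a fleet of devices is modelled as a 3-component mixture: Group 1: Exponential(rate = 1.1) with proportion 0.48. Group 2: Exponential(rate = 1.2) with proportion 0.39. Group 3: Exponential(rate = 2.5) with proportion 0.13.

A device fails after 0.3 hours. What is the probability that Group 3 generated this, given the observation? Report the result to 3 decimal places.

Posterior ∝ prior × likelihood, so P(k | x) ∝ π_k f_k(x); normalise over all components.
Component likelihoods at x = 0.3 hours:
  L_1 = 0.790816
  L_2 = 0.837212
  L_3 = 1.18092
Prior × likelihood for each component:
  π_1·L_1 = 0.48 × 0.790816 = 0.379592
  π_2·L_2 = 0.39 × 0.837212 = 0.326513
  π_3·L_3 = 0.13 × 1.18092 = 0.153519
Normaliser: 0.379592 + 0.326513 + 0.153519 = 0.859623
So the posterior for Group 3 is 0.153519 / 0.859623 ≈ 0.179.

0.179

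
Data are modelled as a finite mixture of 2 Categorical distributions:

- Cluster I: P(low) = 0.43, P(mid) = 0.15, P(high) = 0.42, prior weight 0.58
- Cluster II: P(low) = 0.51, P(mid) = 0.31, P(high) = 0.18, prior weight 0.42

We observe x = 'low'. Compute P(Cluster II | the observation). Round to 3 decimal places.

Posterior ∝ prior × likelihood, so P(k | x) ∝ P(Z=k) f_k(x); normalise over all components.
Evaluate each component's likelihood at the observed value:
  L_I = 0.43
  L_II = 0.51
Multiply by the mixture weights:
  P(Z=I)·L_I = 0.58 × 0.43 = 0.2494
  P(Z=II)·L_II = 0.42 × 0.51 = 0.2142
Denominator: 0.2494 + 0.2142 = 0.4636
P(Cluster II | 'low') = 0.2142 / 0.4636 ≈ 0.462

0.462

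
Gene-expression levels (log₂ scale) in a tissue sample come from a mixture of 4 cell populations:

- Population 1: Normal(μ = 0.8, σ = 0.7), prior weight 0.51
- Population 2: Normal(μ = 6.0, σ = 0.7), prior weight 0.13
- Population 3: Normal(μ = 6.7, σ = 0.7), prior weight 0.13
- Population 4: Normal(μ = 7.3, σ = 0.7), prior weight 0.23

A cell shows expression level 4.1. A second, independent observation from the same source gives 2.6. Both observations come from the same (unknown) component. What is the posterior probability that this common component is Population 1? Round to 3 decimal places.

Apply Bayes' rule: the posterior for each component is proportional to its prior times its likelihood at x.
Since both observations come from the same component, the likelihood for component k is f_k(x₁)·f_k(x₂).
  f_1 = [8.50796e-06] × [0.0208921] = 1.77749e-07
  f_2 = [0.0143223] × [4.29447e-06] = 6.15067e-08
  f_3 = [0.000575528] × [2.02457e-08] = 1.16519e-11
  f_4 = [1.6515e-05] × [9.25678e-11] = 1.52875e-15
Multiply by the mixture weights:
  P(Z=1)·f_1 = 0.51 × 1.77749e-07 = 9.06519e-08
  P(Z=2)·f_2 = 0.13 × 6.15067e-08 = 7.99588e-09
  P(Z=3)·f_3 = 0.13 × 1.16519e-11 = 1.51475e-12
  P(Z=4)·f_4 = 0.23 × 1.52875e-15 = 3.51614e-16
Evidence: 9.06519e-08 + 7.99588e-09 + 1.51475e-12 + 3.51614e-16 = 9.86493e-08
P(Population 1 | x₁,x₂) = 9.06519e-08 / 9.86493e-08 ≈ 0.919

0.919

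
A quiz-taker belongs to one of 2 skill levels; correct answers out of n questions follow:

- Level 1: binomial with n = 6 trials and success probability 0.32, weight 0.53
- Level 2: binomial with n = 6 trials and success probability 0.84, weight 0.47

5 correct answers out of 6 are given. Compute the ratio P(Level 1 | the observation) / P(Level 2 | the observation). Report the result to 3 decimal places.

0.038

The posterior odds equal the prior odds times the likelihood ratio: (w_i/w_j)·(f_i(x)/f_j(x)).
Binomial probabilities:
  p_1 = C(6,5)·0.32^5·0.68^1 = 6·0.00335544·0.68 = 0.0136902
  p_2 = C(6,5)·0.84^5·0.16^1 = 6·0.418212·0.16 = 0.401483
0.00725581 / 0.188697 ≈ 0.038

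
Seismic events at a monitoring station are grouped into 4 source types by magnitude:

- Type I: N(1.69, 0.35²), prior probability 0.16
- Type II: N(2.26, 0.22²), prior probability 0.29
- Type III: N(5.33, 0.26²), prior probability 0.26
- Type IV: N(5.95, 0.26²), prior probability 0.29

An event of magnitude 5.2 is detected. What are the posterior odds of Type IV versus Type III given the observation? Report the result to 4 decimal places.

0.0197

Since P(k|x) ∝ π_k f_k(x), the posterior odds are π_i f_i(x) / (π_j f_j(x)).
Component likelihoods at x = 5.2:
  p_I = (1/(0.35·√(2π)))·exp(−(5.2−1.69)²/(2·0.35²)) = 1.139835·exp(-50.28612) = 1.65142e-22
  p_II = (1/(0.22·√(2π)))·exp(−(5.2−2.26)²/(2·0.22²)) = 1.813374·exp(-89.29339) = 3.01205e-39
  p_III = (1/(0.26·√(2π)))·exp(−(5.2−5.33)²/(2·0.26²)) = 1.534393·exp(-0.12500) = 1.3541
  p_IV = (1/(0.26·√(2π)))·exp(−(5.2−5.95)²/(2·0.26²)) = 1.534393·exp(-4.16050) = 0.0239361
0.00694147 / 0.352065 ≈ 0.0197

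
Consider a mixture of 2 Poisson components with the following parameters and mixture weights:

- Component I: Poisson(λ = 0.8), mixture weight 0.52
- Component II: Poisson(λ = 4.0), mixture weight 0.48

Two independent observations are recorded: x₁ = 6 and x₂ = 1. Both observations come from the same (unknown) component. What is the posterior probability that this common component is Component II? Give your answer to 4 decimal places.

P(component k | x) = P(Z=k)·f_k(x) / marginal(x), where marginal(x) = Σ_j P(Z=j)·f_j(x).
Since both observations come from the same component, the likelihood for component k is f_k(x₁)·f_k(x₂).
  p_I = [e^(−0.8)·0.8^6/6! = 0.000163596] × [0.359463] = 5.88066e-05
  p_II = [e^(−4.0)·4.0^6/6! = 0.104196] × [0.0732626] = 0.00763364
Prior × likelihood for each component:
  P(Z=I)·p_I = 0.52 × 5.88066e-05 = 3.05794e-05
  P(Z=II)·p_II = 0.48 × 0.00763364 = 0.00366415
Sum: 3.05794e-05 + 0.00366415 = 0.00369473
P(Component II | data) = 0.00366415 / 0.00369473 ≈ 0.9917

0.9917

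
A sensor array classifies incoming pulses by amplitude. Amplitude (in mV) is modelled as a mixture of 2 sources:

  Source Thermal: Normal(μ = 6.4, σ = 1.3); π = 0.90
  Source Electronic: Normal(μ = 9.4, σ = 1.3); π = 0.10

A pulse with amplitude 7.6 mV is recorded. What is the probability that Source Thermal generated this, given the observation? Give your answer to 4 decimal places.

0.9388

Posterior ∝ prior × likelihood, so P(k | x) ∝ π_k f_k(x); normalise over all components.
Normal densities:
  p_Thermal = 0.20042
  p_Electronic = 0.117669
Multiply by the mixture weights:
  π_Thermal·p_Thermal = 0.90 × 0.20042 = 0.180378
  π_Electronic·p_Electronic = 0.10 × 0.117669 = 0.0117669
Evidence: 0.180378 + 0.0117669 = 0.192145
Responsibility of Source Thermal: 0.180378 / 0.192145 ≈ 0.9388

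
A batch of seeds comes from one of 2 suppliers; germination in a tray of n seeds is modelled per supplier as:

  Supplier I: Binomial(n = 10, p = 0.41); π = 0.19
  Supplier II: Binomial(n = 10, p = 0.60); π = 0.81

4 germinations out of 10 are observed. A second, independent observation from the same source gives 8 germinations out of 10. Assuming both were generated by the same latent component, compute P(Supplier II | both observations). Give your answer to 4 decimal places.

0.9483

Apply Bayes' rule: the posterior for each component is proportional to its prior times its likelihood at x.
Since both observations come from the same component, the likelihood for component k is f_k(x₁)·f_k(x₂).
  p_I = [C(10,4)·0.41^4·0.59^6 = 210·0.0282576·0.0421805 = 0.250303] × [0.012508] = 0.00313079
  p_II = [C(10,4)·0.60^4·0.40^6 = 210·0.1296·0.004096 = 0.111477] × [0.120932] = 0.0134811
Prior × likelihood for each component:
  P(Z=I)·p_I = 0.19 × 0.00313079 = 0.00059485
  P(Z=II)·p_II = 0.81 × 0.0134811 = 0.0109197
Evidence: 0.00059485 + 0.0109197 = 0.0115146
P(Supplier II | x) = 0.0109197 / 0.0115146 ≈ 0.9483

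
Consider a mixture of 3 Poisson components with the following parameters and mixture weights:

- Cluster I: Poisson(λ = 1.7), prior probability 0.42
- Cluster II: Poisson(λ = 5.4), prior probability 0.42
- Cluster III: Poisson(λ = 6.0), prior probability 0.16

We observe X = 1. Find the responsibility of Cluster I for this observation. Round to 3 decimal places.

P(component k | x) = π_k·f_k(x) / marginal(x), where marginal(x) = Σ_j π_j·f_j(x).
Evaluate each component's likelihood at the observed value:
  f_I = e^(−1.7)·1.7^1/1! = 0.310562
  f_II = e^(−5.4)·5.4^1/1! = 0.0243895
  f_III = e^(−6.0)·6.0^1/1! = 0.0148725
Prior × likelihood for each component:
  π_I·f_I = 0.42 × 0.310562 = 0.130436
  π_II·f_II = 0.42 × 0.0243895 = 0.0102436
  π_III·f_III = 0.16 × 0.0148725 = 0.0023796
Marginal: 0.130436 + 0.0102436 + 0.0023796 = 0.143059
So the posterior for Cluster I is 0.130436 / 0.143059 ≈ 0.912.

0.912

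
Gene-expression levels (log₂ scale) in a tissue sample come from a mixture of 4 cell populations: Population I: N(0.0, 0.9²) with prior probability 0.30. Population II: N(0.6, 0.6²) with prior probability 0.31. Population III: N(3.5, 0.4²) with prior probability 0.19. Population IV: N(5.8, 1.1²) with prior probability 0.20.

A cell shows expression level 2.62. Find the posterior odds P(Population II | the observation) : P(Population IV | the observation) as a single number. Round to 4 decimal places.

0.6414

Posterior odds = (π_i f_i(x)) / (π_j f_j(x)); the normalising sum cancels.
Component likelihoods at x = 2.62:
  p_I = 0.00640381
  p_II = 0.00229888
  p_III = 0.0886865
  p_IV = 0.00555572
Odds = (0.31/0.20) × (0.00229888/0.00555572) = 1.55 × 0.413785 ≈ 0.6414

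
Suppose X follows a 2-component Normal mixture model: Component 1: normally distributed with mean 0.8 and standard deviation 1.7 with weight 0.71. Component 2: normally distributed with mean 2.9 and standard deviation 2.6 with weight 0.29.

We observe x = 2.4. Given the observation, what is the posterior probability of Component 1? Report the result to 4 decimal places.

0.7101

The responsibility of component k is π_k f_k(x) divided by Σ_j π_j f_j(x).
Component likelihoods at x = 2.4:
  f_1 = 0.150699
  f_2 = 0.150628
Weight by the priors:
  π_1·f_1 = 0.71 × 0.150699 = 0.106996
  π_2·f_2 = 0.29 × 0.150628 = 0.0436822
Evidence: 0.106996 + 0.0436822 = 0.150678
Responsibility of Component 1: 0.106996 / 0.150678 ≈ 0.7101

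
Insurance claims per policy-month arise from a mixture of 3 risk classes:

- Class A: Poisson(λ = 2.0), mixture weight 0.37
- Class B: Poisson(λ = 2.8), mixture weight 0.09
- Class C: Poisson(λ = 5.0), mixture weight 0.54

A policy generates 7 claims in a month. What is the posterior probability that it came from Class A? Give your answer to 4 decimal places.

0.0215

The responsibility of component k is π_k f_k(x) divided by Σ_j π_j f_j(x).
Poisson probabilities:
  L_A = 0.00343709
  L_B = 0.0162799
  L_C = 0.104445
Prior × likelihood for each component:
  π_A·L_A = 0.37 × 0.00343709 = 0.00127172
  π_B·L_B = 0.09 × 0.0162799 = 0.00146519
  π_C·L_C = 0.54 × 0.104445 = 0.0564002
Normaliser: 0.00127172 + 0.00146519 + 0.0564002 = 0.0591371
So the posterior for Class A is 0.00127172 / 0.0591371 ≈ 0.0215.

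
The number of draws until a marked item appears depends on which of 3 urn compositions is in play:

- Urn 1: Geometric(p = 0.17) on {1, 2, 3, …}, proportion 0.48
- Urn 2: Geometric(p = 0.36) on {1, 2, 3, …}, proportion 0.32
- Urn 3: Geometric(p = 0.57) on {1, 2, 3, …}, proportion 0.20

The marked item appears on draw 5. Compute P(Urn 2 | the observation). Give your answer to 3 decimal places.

By Bayes' theorem, P(k | x) = w_k f_k(x) / Σ_j w_j f_j(x).
Geometric probabilities:
  p_1 = 0.0806791
  p_2 = 0.060398
  p_3 = 0.0194872
Weight by the priors:
  w_1·p_1 = 0.48 × 0.0806791 = 0.038726
  w_2·p_2 = 0.32 × 0.060398 = 0.0193274
  w_3·p_3 = 0.20 × 0.0194872 = 0.00389743
Normaliser: 0.038726 + 0.0193274 + 0.00389743 = 0.0619508
P(Urn 2 | 5) = 0.0193274 / 0.0619508 ≈ 0.312

0.312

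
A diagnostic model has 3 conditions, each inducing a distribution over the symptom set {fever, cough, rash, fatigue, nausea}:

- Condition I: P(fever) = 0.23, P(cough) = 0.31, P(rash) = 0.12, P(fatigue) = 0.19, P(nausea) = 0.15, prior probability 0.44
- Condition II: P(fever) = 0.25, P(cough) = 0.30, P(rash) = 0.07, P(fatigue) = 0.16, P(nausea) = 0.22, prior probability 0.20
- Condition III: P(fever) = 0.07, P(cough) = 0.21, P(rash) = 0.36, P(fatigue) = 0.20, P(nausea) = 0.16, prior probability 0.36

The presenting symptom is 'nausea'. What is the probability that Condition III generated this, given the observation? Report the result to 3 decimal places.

P(component k | x) = π_k·f_k(x) / marginal(x), where marginal(x) = Σ_j π_j·f_j(x).
Categorical probabilities:
  L_I = 0.15
  L_II = 0.22
  L_III = 0.16
Unnormalised posteriors:
  π_I·L_I = 0.44 × 0.15 = 0.066
  π_II·L_II = 0.20 × 0.22 = 0.044
  π_III·L_III = 0.36 × 0.16 = 0.0576
Normaliser: 0.066 + 0.044 + 0.0576 = 0.1676
So the posterior for Condition III is 0.0576 / 0.1676 ≈ 0.344.

0.344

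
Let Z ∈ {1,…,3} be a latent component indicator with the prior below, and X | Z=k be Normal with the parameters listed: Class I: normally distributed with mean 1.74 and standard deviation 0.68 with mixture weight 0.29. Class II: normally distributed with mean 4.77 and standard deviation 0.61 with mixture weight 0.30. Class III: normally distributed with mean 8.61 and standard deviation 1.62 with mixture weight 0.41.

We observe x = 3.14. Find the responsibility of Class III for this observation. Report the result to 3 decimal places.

0.013

P(component k | x) = P(Z=k)·f_k(x) / marginal(x), where marginal(x) = Σ_j P(Z=j)·f_j(x).
Evaluate each component's likelihood at the observed value:
  L_I = (1/(0.68·√(2π)))·exp(−(3.14−1.74)²/(2·0.68²)) = 0.586680·exp(-2.11938) = 0.070464
  L_II = (1/(0.61·√(2π)))·exp(−(3.14−4.77)²/(2·0.61²)) = 0.654004·exp(-3.57014) = 0.0184114
  L_III = (1/(1.62·√(2π)))·exp(−(3.14−8.61)²/(2·1.62²)) = 0.246261·exp(-5.70052) = 0.00082355
Unnormalised posteriors:
  P(Z=I)·L_I = 0.29 × 0.070464 = 0.0204346
  P(Z=II)·L_II = 0.30 × 0.0184114 = 0.00552342
  P(Z=III)·L_III = 0.41 × 0.00082355 = 0.000337655
Evidence: 0.0204346 + 0.00552342 + 0.000337655 = 0.0262956
Responsibility of Class III: 0.000337655 / 0.0262956 ≈ 0.013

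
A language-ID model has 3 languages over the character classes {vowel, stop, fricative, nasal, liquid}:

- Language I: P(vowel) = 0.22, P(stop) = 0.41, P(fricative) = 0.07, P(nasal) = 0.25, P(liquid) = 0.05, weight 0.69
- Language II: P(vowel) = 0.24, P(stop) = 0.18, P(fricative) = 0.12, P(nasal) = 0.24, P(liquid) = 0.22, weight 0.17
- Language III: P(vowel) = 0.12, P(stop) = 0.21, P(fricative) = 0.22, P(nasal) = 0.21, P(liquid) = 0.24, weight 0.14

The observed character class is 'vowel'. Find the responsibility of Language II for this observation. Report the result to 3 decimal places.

0.195

By Bayes' theorem, P(k | x) = P(Z=k) f_k(x) / Σ_j P(Z=j) f_j(x).
Evaluate each component's likelihood at the observed value:
  p_I = 0.22
  p_II = 0.24
  p_III = 0.12
Multiply by the mixture weights:
  P(Z=I)·p_I = 0.69 × 0.22 = 0.1518
  P(Z=II)·p_II = 0.17 × 0.24 = 0.0408
  P(Z=III)·p_III = 0.14 × 0.12 = 0.0168
Sum: 0.1518 + 0.0408 + 0.0168 = 0.2094
So the posterior for Language II is 0.0408 / 0.2094 ≈ 0.195.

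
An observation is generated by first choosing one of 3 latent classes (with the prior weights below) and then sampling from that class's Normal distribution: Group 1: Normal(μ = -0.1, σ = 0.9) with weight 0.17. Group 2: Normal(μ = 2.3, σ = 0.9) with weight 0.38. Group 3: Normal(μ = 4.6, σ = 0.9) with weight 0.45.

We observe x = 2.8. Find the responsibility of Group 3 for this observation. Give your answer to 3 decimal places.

0.157

P(component k | x) = π_k·f_k(x) / marginal(x), where marginal(x) = Σ_j π_j·f_j(x).
Normal densities:
  p_1 = 0.00246655
  p_2 = 0.37988
  p_3 = 0.05999
Weight by the priors:
  π_1·p_1 = 0.17 × 0.00246655 = 0.000419313
  π_2·p_2 = 0.38 × 0.37988 = 0.144355
  π_3·p_3 = 0.45 × 0.05999 = 0.0269955
Normaliser: 0.000419313 + 0.144355 + 0.0269955 = 0.171769
Responsibility of Group 3: 0.0269955 / 0.171769 ≈ 0.157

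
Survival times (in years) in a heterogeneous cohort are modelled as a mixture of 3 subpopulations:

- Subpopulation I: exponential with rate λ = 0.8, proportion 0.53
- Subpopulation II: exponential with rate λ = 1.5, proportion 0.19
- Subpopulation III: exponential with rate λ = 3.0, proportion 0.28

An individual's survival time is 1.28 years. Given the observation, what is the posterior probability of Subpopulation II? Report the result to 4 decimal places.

Posterior ∝ prior × likelihood, so P(k | x) ∝ P(Z=k) f_k(x); normalise over all components.
Evaluate each component's likelihood at the observed value:
  f_I = 0.287324
  f_II = 0.21991
  f_III = 0.0644808
Unnormalised posteriors:
  P(Z=I)·f_I = 0.53 × 0.287324 = 0.152282
  P(Z=II)·f_II = 0.19 × 0.21991 = 0.041783
  P(Z=III)·f_III = 0.28 × 0.0644808 = 0.0180546
Normaliser: 0.152282 + 0.041783 + 0.0180546 = 0.21212
P(Subpopulation II | x) = 0.041783 / 0.21212 ≈ 0.1970

0.1970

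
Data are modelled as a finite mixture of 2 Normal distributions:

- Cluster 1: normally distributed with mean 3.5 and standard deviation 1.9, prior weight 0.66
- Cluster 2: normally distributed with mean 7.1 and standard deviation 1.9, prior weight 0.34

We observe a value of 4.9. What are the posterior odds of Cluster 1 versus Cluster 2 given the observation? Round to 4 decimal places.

2.8927

The posterior odds equal the prior odds times the likelihood ratio: (π_i/π_j)·(f_i(x)/f_j(x)).
Component likelihoods at x = 4.9:
  L_1 = (1/(1.9·√(2π)))·exp(−(4.9−3.5)²/(2·1.9²)) = 0.209970·exp(-0.27147) = 0.160051
  L_2 = (1/(1.9·√(2π)))·exp(−(4.9−7.1)²/(2·1.9²)) = 0.209970·exp(-0.67036) = 0.107405
Posterior odds = (π_1·L_1) / (π_2·L_2) = (0.66·0.160051) / (0.34·0.107405) = 0.105634 / 0.0365176 ≈ 2.8927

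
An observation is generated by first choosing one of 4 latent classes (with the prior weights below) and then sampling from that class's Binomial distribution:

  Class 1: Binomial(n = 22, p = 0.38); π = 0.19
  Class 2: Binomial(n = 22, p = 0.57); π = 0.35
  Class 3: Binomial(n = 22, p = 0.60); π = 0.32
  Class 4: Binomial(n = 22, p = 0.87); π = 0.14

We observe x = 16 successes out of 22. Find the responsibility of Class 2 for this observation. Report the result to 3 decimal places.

Posterior ∝ prior × likelihood, so P(k | x) ∝ π_k f_k(x); normalise over all components.
Binomial probabilities:
  L_1 = 0.000801129
  L_2 = 0.0585629
  L_3 = 0.0862173
  L_4 = 0.0387956
Prior × likelihood for each component:
  π_1·L_1 = 0.19 × 0.000801129 = 0.000152214
  π_2·L_2 = 0.35 × 0.0585629 = 0.020497
  π_3·L_3 = 0.32 × 0.0862173 = 0.0275895
  π_4·L_4 = 0.14 × 0.0387956 = 0.00543139
Normaliser: 0.000152214 + 0.020497 + 0.0275895 + 0.00543139 = 0.0536702
P(Class 2 | x) ≈ 0.382

0.382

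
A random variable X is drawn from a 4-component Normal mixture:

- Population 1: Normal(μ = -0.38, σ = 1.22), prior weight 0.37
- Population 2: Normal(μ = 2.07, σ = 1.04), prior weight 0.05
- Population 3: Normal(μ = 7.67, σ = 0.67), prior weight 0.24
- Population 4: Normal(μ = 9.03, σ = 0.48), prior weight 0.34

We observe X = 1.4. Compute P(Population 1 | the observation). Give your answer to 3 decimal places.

0.728

By Bayes' theorem, P(k | x) = π_k f_k(x) / Σ_j π_j f_j(x).
Normal densities:
  L_1 = 0.112798
  L_2 = 0.311712
  L_3 = 5.72707e-20
  L_4 = 1.12575e-55
Multiply by the mixture weights:
  π_1·L_1 = 0.37 × 0.112798 = 0.0417354
  π_2·L_2 = 0.05 × 0.311712 = 0.0155856
  π_3·L_3 = 0.24 × 5.72707e-20 = 1.3745e-20
  π_4·L_4 = 0.34 × 1.12575e-55 = 3.82756e-56
Sum: 0.0417354 + 0.0155856 + 1.3745e-20 + 3.82756e-56 = 0.057321
So the posterior for Population 1 is 0.0417354 / 0.057321 ≈ 0.728.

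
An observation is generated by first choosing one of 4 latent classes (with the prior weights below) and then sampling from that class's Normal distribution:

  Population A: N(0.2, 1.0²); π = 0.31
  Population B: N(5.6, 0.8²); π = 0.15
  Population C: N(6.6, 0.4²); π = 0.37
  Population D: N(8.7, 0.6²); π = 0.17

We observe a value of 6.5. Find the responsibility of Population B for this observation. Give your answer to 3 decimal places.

0.100

Apply Bayes' rule: the posterior for each component is proportional to its prior times its likelihood at x.
Normal densities:
  L_A = (1/(1.0·√(2π)))·exp(−(6.5−0.2)²/(2·1.0²)) = 0.398942·exp(-19.84500) = 9.60143e-10
  L_B = (1/(0.8·√(2π)))·exp(−(6.5−5.6)²/(2·0.8²)) = 0.498678·exp(-0.63281) = 0.264846
  L_C = (1/(0.4·√(2π)))·exp(−(6.5−6.6)²/(2·0.4²)) = 0.997356·exp(-0.03125) = 0.96667
  L_D = (1/(0.6·√(2π)))·exp(−(6.5−8.7)²/(2·0.6²)) = 0.664904·exp(-6.72222) = 0.000800451
Unnormalised posteriors:
  P(Z=A)·L_A = 0.31 × 9.60143e-10 = 2.97644e-10
  P(Z=B)·L_B = 0.15 × 0.264846 = 0.0397269
  P(Z=C)·L_C = 0.37 × 0.96667 = 0.357668
  P(Z=D)·L_D = 0.17 × 0.000800451 = 0.000136077
Marginal: 2.97644e-10 + 0.0397269 + 0.357668 + 0.000136077 = 0.397531
Responsibility of Population B: 0.0397269 / 0.397531 ≈ 0.100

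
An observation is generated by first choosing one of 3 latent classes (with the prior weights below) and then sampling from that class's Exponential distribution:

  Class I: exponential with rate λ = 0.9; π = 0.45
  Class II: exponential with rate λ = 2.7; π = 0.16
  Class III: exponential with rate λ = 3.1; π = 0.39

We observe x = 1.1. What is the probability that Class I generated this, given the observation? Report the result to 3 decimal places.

0.708

P(component k | x) = π_k·f_k(x) / marginal(x), where marginal(x) = Σ_j π_j·f_j(x).
Component likelihoods at x = 1.1:
  L_I = 0.9·e^(−0.9·1.1) = 0.9·e^(−0.9900) = 0.334419
  L_II = 2.7·e^(−2.7·1.1) = 2.7·e^(−2.9700) = 0.138519
  L_III = 3.1·e^(−3.1·1.1) = 3.1·e^(−3.4100) = 0.102428
Unnormalised posteriors:
  π_I·L_I = 0.45 × 0.334419 = 0.150489
  π_II·L_II = 0.16 × 0.138519 = 0.022163
  π_III·L_III = 0.39 × 0.102428 = 0.0399468
Normaliser: 0.150489 + 0.022163 + 0.0399468 = 0.212598
So the posterior for Class I is 0.150489 / 0.212598 ≈ 0.708.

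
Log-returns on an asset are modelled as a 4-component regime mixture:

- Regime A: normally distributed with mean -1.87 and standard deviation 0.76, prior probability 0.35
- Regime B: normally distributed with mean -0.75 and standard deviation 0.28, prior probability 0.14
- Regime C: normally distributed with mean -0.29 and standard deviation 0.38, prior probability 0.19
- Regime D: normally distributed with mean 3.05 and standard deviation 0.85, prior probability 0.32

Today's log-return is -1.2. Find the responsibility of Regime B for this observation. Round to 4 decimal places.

Posterior ∝ prior × likelihood, so P(k | x) ∝ P(Z=k) f_k(x); normalise over all components.
Normal densities:
  f_A = 0.355905
  f_B = 0.391634
  f_C = 0.0596813
  f_D = 1.74908e-06
Multiply by the mixture weights:
  P(Z=A)·f_A = 0.35 × 0.355905 = 0.124567
  P(Z=B)·f_B = 0.14 × 0.391634 = 0.0548288
  P(Z=C)·f_C = 0.19 × 0.0596813 = 0.0113394
  P(Z=D)·f_D = 0.32 × 1.74908e-06 = 5.59706e-07
Marginal: 0.124567 + 0.0548288 + 0.0113394 + 5.59706e-07 = 0.190735
P(Regime B | x) ≈ 0.2875

0.2875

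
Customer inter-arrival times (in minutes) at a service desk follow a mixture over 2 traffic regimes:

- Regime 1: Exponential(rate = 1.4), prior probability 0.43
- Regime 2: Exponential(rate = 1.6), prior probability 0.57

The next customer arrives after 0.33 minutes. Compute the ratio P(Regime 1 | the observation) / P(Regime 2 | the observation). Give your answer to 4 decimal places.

Only the two components matter; the odds are (w_i f_i(x)) / (w_j f_j(x)).
Exponential densities:
  L_1 = 1.4·e^(−1.4·0.33) = 1.4·e^(−0.4620) = 0.882031
  L_2 = 1.6·e^(−1.6·0.33) = 1.6·e^(−0.5280) = 0.943653
0.379273 / 0.537882 ≈ 0.7051

0.7051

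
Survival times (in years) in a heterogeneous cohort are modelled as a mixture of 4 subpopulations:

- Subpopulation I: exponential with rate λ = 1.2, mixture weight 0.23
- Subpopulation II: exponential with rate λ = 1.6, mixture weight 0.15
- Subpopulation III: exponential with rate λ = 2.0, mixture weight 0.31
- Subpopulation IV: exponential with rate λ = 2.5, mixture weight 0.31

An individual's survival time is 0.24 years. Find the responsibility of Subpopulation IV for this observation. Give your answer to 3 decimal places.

0.361

Posterior ∝ prior × likelihood, so P(k | x) ∝ π_k f_k(x); normalise over all components.
Component likelihoods at x = 0.24 years:
  f_I = 1.2·e^(−1.2·0.24) = 1.2·e^(−0.2880) = 0.899714
  f_II = 1.6·e^(−1.6·0.24) = 1.6·e^(−0.3840) = 1.08981
  f_III = 2.0·e^(−2.0·0.24) = 2.0·e^(−0.4800) = 1.23757
  f_IV = 2.5·e^(−2.5·0.24) = 2.5·e^(−0.6000) = 1.37203
Prior × likelihood for each component:
  π_I·f_I = 0.23 × 0.899714 = 0.206934
  π_II·f_II = 0.15 × 1.08981 = 0.163472
  π_III·f_III = 0.31 × 1.23757 = 0.383646
  π_IV·f_IV = 0.31 × 1.37203 = 0.425329
Sum: 0.206934 + 0.163472 + 0.383646 + 0.425329 = 1.17938
P(Subpopulation IV | 0.24 years) ≈ 0.361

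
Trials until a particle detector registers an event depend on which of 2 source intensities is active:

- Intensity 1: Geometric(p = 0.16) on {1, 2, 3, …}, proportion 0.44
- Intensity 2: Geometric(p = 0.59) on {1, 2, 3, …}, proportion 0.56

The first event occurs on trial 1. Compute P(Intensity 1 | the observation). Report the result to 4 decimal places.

The responsibility of component k is w_k f_k(x) divided by Σ_j w_j f_j(x).
Evaluate each component's likelihood at the observed value:
  f_1 = 0.16
  f_2 = 0.59
Unnormalised posteriors:
  w_1·f_1 = 0.44 × 0.16 = 0.0704
  w_2·f_2 = 0.56 × 0.59 = 0.3304
Marginal: 0.0704 + 0.3304 = 0.4008
P(Intensity 1 | 1) ≈ 0.1756

0.1756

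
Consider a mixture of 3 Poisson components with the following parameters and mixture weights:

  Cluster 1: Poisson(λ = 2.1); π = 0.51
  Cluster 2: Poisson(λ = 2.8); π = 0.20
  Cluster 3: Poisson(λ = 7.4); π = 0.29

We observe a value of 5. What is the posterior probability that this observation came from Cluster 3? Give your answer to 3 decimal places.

P(component k | x) = w_k·f_k(x) / marginal(x), where marginal(x) = Σ_j w_j·f_j(x).
Evaluate each component's likelihood at the observed value:
  p_1 = 0.041677
  p_2 = 0.0872136
  p_3 = 0.113031
Unnormalised posteriors:
  w_1·p_1 = 0.51 × 0.041677 = 0.0212553
  w_2·p_2 = 0.20 × 0.0872136 = 0.0174427
  w_3·p_3 = 0.29 × 0.113031 = 0.032779
Sum: 0.0212553 + 0.0174427 + 0.032779 = 0.0714771
Responsibility of Cluster 3: 0.032779 / 0.0714771 ≈ 0.459

0.459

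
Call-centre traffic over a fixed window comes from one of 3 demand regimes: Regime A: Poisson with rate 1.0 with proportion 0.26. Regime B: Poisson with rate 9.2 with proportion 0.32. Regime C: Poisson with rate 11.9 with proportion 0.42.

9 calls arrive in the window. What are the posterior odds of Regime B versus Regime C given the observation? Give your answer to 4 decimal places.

Since P(k|x) ∝ P(Z=k) f_k(x), the posterior odds are P(Z=i) f_i(x) / (P(Z=j) f_j(x)).
Poisson probabilities:
  L_A = e^(−1.0)·1.0^9/9! = 1.01378e-06
  L_B = e^(−9.2)·9.2^9/9! = 0.131467
  L_C = e^(−11.9)·11.9^9/9! = 0.0895479
Odds = (0.32/0.42) × (0.131467/0.0895479) = 0.761905 × 1.46812 ≈ 1.1186

1.1186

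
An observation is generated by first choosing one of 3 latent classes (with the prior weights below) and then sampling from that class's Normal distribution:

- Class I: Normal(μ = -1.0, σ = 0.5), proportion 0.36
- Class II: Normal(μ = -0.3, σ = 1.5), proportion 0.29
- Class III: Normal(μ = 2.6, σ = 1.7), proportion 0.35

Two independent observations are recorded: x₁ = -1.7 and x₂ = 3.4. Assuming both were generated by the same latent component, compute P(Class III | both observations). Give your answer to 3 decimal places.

The responsibility of component k is w_k f_k(x) divided by Σ_j w_j f_j(x).
Since both observations come from the same component, the likelihood for component k is f_k(x₁)·f_k(x₂).
  p_I = [(1/(0.5·√(2π)))·exp(−(-1.7−-1.0)²/(2·0.5²)) = 0.797885·exp(-0.98000) = 0.299455] × [1.21915e-17] = 3.65081e-18
  p_II = [(1/(1.5·√(2π)))·exp(−(-1.7−-0.3)²/(2·1.5²)) = 0.265962·exp(-0.43556) = 0.172052] × [0.012694] = 0.00218403
  p_III = [(1/(1.7·√(2π)))·exp(−(-1.7−2.6)²/(2·1.7²)) = 0.234672·exp(-3.19896) = 0.00957568] × [0.210074] = 0.00201161
Multiply by the mixture weights:
  w_I·p_I = 0.36 × 3.65081e-18 = 1.31429e-18
  w_II·p_II = 0.29 × 0.00218403 = 0.000633368
  w_III·p_III = 0.35 × 0.00201161 = 0.000704062
Evidence: 1.31429e-18 + 0.000633368 + 0.000704062 = 0.00133743
P(Class III | x) = 0.000704062 / 0.00133743 ≈ 0.526

0.526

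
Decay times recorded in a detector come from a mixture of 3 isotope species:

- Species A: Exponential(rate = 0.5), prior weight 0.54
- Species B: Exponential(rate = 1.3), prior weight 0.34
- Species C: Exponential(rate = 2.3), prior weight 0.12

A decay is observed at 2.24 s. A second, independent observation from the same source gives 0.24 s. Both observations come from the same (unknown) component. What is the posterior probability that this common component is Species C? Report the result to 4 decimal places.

By Bayes' theorem, P(k | x) = P(Z=k) f_k(x) / Σ_j P(Z=j) f_j(x).
Since both observations come from the same component, the likelihood for component k is f_k(x₁)·f_k(x₂).
  f_A = [0.5·e^(−0.5·2.24) = 0.5·e^(−1.1200) = 0.16314] × [0.44346] = 0.0723461
  f_B = [1.3·e^(−1.3·2.24) = 1.3·e^(−2.9120) = 0.070677] × [0.951576] = 0.0672545
  f_C = [2.3·e^(−2.3·2.24) = 2.3·e^(−5.1520) = 0.013312] × [1.32433] = 0.0176295
Unnormalised posteriors:
  P(Z=A)·f_A = 0.54 × 0.0723461 = 0.0390669
  P(Z=B)·f_B = 0.34 × 0.0672545 = 0.0228665
  P(Z=C)·f_C = 0.12 × 0.0176295 = 0.00211554
Sum: 0.0390669 + 0.0228665 + 0.00211554 = 0.0640489
P(Species C | x) ≈ 0.0330

0.0330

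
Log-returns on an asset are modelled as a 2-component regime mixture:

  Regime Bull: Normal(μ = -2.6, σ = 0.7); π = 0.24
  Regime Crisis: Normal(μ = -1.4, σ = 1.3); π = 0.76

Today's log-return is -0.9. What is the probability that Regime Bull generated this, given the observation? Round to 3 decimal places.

Apply Bayes' rule: the posterior for each component is proportional to its prior times its likelihood at x.
Evaluate each component's likelihood at the observed value:
  f_Bull = (1/(0.7·√(2π)))·exp(−(-0.9−-2.6)²/(2·0.7²)) = 0.569918·exp(-2.94898) = 0.0298598
  f_Crisis = (1/(1.3·√(2π)))·exp(−(-0.9−-1.4)²/(2·1.3²)) = 0.306879·exp(-0.07396) = 0.285
Weight by the priors:
  π_Bull·f_Bull = 0.24 × 0.0298598 = 0.00716634
  π_Crisis·f_Crisis = 0.76 × 0.285 = 0.2166
Marginal: 0.00716634 + 0.2166 = 0.223766
Responsibility of Regime Bull: 0.00716634 / 0.223766 ≈ 0.032

0.032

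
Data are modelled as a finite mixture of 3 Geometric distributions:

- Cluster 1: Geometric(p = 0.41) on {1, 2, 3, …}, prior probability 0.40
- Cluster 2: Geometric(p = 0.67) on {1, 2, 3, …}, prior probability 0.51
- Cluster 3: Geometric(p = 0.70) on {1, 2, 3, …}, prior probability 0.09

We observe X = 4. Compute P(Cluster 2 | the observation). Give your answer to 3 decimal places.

0.258

Posterior ∝ prior × likelihood, so P(k | x) ∝ π_k f_k(x); normalise over all components.
Evaluate each component's likelihood at the observed value:
  p_1 = 0.0842054
  p_2 = 0.0240778
  p_3 = 0.0189
Multiply by the mixture weights:
  π_1·p_1 = 0.40 × 0.0842054 = 0.0336822
  π_2·p_2 = 0.51 × 0.0240778 = 0.0122797
  π_3·p_3 = 0.09 × 0.0189 = 0.001701
Sum: 0.0336822 + 0.0122797 + 0.001701 = 0.0476628
Responsibility of Cluster 2: 0.0122797 / 0.0476628 ≈ 0.258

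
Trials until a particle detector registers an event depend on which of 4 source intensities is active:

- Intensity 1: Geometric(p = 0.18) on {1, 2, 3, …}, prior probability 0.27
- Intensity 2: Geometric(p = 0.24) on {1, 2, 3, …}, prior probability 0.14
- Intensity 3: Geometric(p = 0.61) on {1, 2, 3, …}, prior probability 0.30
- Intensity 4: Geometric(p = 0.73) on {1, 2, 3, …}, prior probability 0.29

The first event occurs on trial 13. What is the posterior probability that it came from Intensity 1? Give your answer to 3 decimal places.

Apply Bayes' rule: the posterior for each component is proportional to its prior times its likelihood at x.
Evaluate each component's likelihood at the observed value:
  f_1 = 0.0166356
  f_2 = 0.00891198
  f_3 = 7.55275e-06
  f_4 = 1.09569e-07
Weight by the priors:
  π_1·f_1 = 0.27 × 0.0166356 = 0.00449161
  π_2·f_2 = 0.14 × 0.00891198 = 0.00124768
  π_3·f_3 = 0.30 × 7.55275e-06 = 2.26583e-06
  π_4·f_4 = 0.29 × 1.09569e-07 = 3.1775e-08
Marginal: 0.00449161 + 0.00124768 + 2.26583e-06 + 3.1775e-08 = 0.00574159
P(Intensity 1 | x) ≈ 0.782

0.782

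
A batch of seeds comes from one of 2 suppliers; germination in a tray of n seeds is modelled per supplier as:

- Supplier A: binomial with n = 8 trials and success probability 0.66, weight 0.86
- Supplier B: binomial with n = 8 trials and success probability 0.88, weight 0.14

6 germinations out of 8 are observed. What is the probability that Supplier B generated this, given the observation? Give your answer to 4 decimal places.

By Bayes' theorem, P(k | x) = w_k f_k(x) / Σ_j w_j f_j(x).
Binomial probabilities:
  f_A = 0.267534
  f_B = 0.187248
Weight by the priors:
  w_A·f_A = 0.86 × 0.267534 = 0.23008
  w_B·f_B = 0.14 × 0.187248 = 0.0262147
Sum: 0.23008 + 0.0262147 = 0.256294
P(Supplier B | data) = 0.0262147 / 0.256294 ≈ 0.1023

0.1023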